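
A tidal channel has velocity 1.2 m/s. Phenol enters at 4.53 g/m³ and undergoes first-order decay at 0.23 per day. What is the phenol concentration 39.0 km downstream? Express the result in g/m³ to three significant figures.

Travel time t = 39.0 km / 1.2 m/s = 3.9e+04/1.2 = 3.25e+04 s = 0.3762 d.
First-order decay: C = 4.53·exp(−0.23·0.3762) = 4.53·0.9171 = 4.155 g/m³.

4.15 g/m³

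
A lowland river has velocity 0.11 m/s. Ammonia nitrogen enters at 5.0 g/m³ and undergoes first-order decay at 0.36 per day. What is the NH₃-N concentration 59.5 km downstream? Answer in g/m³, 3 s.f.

Travel time t = 59.5 km / 0.11 m/s = 5.95e+04/0.11 = 5.409e+05 s = 6.261 d.
First-order decay: C = 5.0·exp(−0.36·6.261) = 5.0·0.105 = 0.525 g/m³.

0.525 g/m³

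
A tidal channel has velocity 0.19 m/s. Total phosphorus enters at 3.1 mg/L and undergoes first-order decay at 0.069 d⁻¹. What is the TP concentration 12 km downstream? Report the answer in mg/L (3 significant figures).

Travel time t = 12 km / 0.19 m/s = 1.2e+04/0.19 = 6.316e+04 s = 0.731 d.
First-order decay: C = 3.1·exp(−0.069·0.731) = 3.1·0.9508 = 2.948 mg/L.

2.95 mg/L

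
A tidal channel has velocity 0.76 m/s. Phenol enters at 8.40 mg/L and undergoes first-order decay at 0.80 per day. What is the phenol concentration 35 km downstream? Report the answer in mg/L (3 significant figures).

5.48 mg/L

Travel time t = 35 km / 0.76 m/s = 3.5e+04/0.76 = 4.605e+04 s = 0.533 d.
First-order decay: C = 8.40·exp(−0.80·0.533) = 8.40·0.6528 = 5.484 mg/L.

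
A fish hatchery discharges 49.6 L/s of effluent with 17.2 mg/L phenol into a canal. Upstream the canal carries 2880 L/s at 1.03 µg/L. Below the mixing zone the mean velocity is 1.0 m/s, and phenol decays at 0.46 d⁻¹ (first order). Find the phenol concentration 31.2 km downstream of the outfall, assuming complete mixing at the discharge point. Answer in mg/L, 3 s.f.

49.6 L/s = 0.0496 m³/s.
2880 L/s = 2.88 m³/s.
1.03 µg/L = 0.00103 mg/L.
After complete mixing, C₀ = (0.0496·17.2 + 2.88·0.00103) / 2.93 = 0.2922 mg/L.
Travel time t = 3.12e+04 m / 1.0 m/s = 3.12e+04 s = 0.3611 d.
C = 0.2922·exp(−0.46·0.3611) = 0.2922·0.847 = 0.2475 mg/L.

0.247 mg/L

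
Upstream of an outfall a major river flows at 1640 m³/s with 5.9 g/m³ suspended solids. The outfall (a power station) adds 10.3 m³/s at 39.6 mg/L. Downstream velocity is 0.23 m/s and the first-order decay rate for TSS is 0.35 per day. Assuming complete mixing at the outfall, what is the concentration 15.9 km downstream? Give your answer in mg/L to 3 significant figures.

4.62 mg/L

After complete mixing, C₀ = (10.3·39.6 + 1640·5.9) / 1650 = 6.11 mg/L.
Travel time t = 1.59e+04 m / 0.23 m/s = 6.913e+04 s = 0.8001 d.
C = 6.11·exp(−0.35·0.8001) = 6.11·0.7558 = 4.618 mg/L.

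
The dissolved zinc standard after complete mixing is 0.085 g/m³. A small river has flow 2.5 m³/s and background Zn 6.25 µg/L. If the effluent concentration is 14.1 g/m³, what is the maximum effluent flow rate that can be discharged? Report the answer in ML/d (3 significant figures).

1.21 ML/d

6.25 µg/L = 0.00625 mg/L.
Mass balance at complete mixing: C_std·(Q_w + Q_r) = Q_w·C_e + Q_r·C_b.
Rearranging, Q_w = Q_r·(C_std − C_b)/(C_e − C_std) = 2.5·(0.085 − 0.00625) / (14.1 − 0.085) = 0.01405 m³/s.
= 1.214 ML/d.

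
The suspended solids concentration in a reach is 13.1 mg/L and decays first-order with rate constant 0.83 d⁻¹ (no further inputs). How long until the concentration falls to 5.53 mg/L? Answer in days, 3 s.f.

t = ln(C₀/C)/k = ln(13.1/5.53)/0.83 = 0.8624/0.83 = 1.039 d.

1.04 d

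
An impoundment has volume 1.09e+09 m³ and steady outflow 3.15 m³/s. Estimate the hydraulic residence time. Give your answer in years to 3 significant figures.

11.0 yr

Q = 3.15 m³/s × 3.156e+07 s/yr = 9.941e+07 m³/yr.
Hydraulic residence time τ = V/Q = 1.09e+09/9.941e+07 = 10.97 yr.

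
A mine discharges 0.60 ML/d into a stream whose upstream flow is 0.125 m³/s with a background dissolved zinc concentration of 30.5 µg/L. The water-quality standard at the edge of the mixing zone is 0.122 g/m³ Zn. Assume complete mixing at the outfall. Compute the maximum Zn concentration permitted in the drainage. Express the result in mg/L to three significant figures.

1.77 mg/L

0.60 ML/d = 0.006944 m³/s.
30.5 µg/L = 0.0305 mg/L.
Mass balance: 0.122·0.1319 = 0.006944·Cₑ + 0.125·0.0305.
Cₑ = (0.0161 − 0.003812) / 0.006944 = 1.769 mg/L.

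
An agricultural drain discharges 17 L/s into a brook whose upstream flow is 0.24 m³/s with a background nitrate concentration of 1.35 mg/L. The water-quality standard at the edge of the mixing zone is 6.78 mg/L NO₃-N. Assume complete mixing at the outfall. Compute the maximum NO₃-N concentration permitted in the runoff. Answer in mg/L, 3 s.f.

83.4 mg/L

17 L/s = 0.017 m³/s.
Mass balance: 6.78·0.257 = 0.017·Cₑ + 0.24·1.35.
Cₑ = (1.742 − 0.324) / 0.017 = 83.44 mg/L.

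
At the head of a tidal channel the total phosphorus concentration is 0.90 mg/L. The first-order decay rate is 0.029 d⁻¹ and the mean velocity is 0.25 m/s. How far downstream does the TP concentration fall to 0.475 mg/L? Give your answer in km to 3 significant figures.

476 km

From C = C₀·e^(−kt), t = ln(C₀/C)/k = ln(0.90/0.475)/0.029 = 0.6391/0.029 = 22.04 d.
Distance = v·t = 0.25 m/s × 1.904e+06 s = 4.76e+05 m = 476 km.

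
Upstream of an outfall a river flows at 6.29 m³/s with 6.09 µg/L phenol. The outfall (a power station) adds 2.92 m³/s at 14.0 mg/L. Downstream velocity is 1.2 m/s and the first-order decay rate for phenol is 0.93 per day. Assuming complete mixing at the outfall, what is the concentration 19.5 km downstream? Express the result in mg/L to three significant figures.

6.09 µg/L = 0.00609 mg/L.
After complete mixing, C₀ = (2.92·14 + 6.29·0.00609) / 9.21 = 4.443 mg/L.
Travel time t = 1.95e+04 m / 1.2 m/s = 1.625e+04 s = 0.1881 d.
C = 4.443·exp(−0.93·0.1881) = 4.443·0.8395 = 3.73 mg/L.

3.73 mg/L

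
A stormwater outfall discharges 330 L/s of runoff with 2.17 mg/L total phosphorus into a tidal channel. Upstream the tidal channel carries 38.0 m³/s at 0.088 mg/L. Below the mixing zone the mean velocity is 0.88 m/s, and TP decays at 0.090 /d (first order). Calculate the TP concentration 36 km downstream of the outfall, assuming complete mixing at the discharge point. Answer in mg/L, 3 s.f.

330 L/s = 0.33 m³/s.
After complete mixing, C₀ = (0.33·2.17 + 38·0.088) / 38.33 = 0.1059 mg/L.
Travel time t = 3.6e+04 m / 0.88 m/s = 4.091e+04 s = 0.4735 d.
C = 0.1059·exp(−0.090·0.4735) = 0.1059·0.9583 = 0.1015 mg/L.

0.102 mg/L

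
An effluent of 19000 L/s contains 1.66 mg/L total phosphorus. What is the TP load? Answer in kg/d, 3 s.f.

2730 kg/d

19000 L/s = 19 m³/s.
Mass flux = Q·C = 19 m³/s × 1.66 g/m³ = 31.54 g/s.
= 31.54 g/s × 86.4 = 2725 kg/d.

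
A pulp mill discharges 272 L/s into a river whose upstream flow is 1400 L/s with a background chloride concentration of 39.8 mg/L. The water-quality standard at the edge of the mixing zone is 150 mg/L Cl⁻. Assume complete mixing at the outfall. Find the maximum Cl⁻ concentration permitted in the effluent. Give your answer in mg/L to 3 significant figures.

717 mg/L

272 L/s = 0.272 m³/s.
1400 L/s = 1.4 m³/s.
Mass balance: 150·1.672 = 0.272·Cₑ + 1.4·39.8.
Cₑ = (250.8 − 55.72) / 0.272 = 717.2 mg/L.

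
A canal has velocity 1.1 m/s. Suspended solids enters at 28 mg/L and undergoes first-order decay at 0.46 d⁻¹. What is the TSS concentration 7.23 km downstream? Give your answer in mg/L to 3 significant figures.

27.0 mg/L

Travel time t = 7.23 km / 1.1 m/s = 7230/1.1 = 6573 s = 0.07607 d.
First-order decay: C = 28·exp(−0.46·0.07607) = 28·0.9656 = 27.04 mg/L.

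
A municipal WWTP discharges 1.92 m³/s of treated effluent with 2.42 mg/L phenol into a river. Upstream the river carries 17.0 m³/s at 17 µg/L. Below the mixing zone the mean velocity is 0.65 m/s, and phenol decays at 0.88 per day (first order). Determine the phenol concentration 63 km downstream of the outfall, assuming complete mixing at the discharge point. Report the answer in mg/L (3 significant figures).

0.0972 mg/L

17 µg/L = 0.017 mg/L.
After complete mixing, C₀ = (1.92·2.42 + 17·0.017) / 18.92 = 0.2609 mg/L.
Travel time t = 6.3e+04 m / 0.65 m/s = 9.692e+04 s = 1.122 d.
C = 0.2609·exp(−0.88·1.122) = 0.2609·0.3726 = 0.0972 mg/L.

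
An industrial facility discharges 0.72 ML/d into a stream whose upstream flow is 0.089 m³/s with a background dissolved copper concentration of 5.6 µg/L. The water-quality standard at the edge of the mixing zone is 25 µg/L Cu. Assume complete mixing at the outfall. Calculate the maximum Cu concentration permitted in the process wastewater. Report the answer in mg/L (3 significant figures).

0.72 ML/d = 0.008333 m³/s.
5.6 µg/L = 0.0056 mg/L.
25 µg/L = 0.025 mg/L.
Mass balance: 0.025·0.09733 = 0.008333·Cₑ + 0.089·0.0056.
Cₑ = (0.002433 − 0.0004984) / 0.008333 = 0.2322 mg/L.

0.232 mg/L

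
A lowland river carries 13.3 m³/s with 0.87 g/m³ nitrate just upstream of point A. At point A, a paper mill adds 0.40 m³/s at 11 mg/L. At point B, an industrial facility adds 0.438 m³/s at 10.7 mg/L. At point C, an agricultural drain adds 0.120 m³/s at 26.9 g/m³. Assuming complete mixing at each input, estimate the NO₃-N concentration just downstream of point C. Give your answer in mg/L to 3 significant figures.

1.68 mg/L

After input A: C = (13.3·0.87 + 0.4·11) / 13.7 = 1.166 mg/L.
After input B: C = (13.7·1.166 + 0.438·10.7) / 14.14 = 1.461 mg/L.
After input C: C = (14.14·1.461 + 0.12·26.9) / 14.26 = 1.675 mg/L.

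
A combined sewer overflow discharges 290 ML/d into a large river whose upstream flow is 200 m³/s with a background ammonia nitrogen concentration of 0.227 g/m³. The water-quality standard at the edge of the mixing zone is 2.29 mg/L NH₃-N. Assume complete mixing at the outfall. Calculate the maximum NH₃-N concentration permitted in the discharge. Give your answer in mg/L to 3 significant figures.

125 mg/L

290 ML/d = 3.356 m³/s.
Mass balance: 2.29·203.4 = 3.356·Cₑ + 200·0.227.
Cₑ = (465.7 − 45.4) / 3.356 = 125.2 mg/L.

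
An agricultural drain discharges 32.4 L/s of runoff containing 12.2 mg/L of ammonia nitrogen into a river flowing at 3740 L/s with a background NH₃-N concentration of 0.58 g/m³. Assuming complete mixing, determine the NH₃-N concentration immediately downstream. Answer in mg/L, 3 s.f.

32.4 L/s = 0.0324 m³/s.
3740 L/s = 3.74 m³/s.
By mass balance at complete mixing, C = (0.0324·12.2 + 3.74·0.58) / (0.0324 + 3.74) = 2.564/3.772 = 0.6798 mg/L.

0.680 mg/L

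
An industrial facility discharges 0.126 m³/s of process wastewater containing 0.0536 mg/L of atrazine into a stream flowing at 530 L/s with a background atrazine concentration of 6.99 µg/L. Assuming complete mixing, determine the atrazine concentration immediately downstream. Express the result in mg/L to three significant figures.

530 L/s = 0.53 m³/s.
6.99 µg/L = 0.00699 mg/L.
Flow-weighted mixing gives C = (0.126·0.0536 + 0.53·0.00699) / (0.126 + 0.53) = 0.01046/0.656 = 0.01594 mg/L.

0.0159 mg/L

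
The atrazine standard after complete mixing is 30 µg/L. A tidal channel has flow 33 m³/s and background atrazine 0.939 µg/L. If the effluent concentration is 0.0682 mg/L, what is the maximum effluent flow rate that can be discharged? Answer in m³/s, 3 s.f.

25.1 m³/s

0.939 µg/L = 0.000939 mg/L.
30 µg/L = 0.03 mg/L.
Mass balance at complete mixing: C_std·(Q_w + Q_r) = Q_w·C_e + Q_r·C_b.
Rearranging, Q_w = Q_r·(C_std − C_b)/(C_e − C_std) = 33·(0.03 − 0.000939) / (0.0682 − 0.03) = 25.11 m³/s.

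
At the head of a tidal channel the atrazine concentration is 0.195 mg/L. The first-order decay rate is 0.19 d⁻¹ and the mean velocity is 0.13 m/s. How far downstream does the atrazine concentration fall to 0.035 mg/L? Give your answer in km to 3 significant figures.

From C = C₀·e^(−kt), t = ln(C₀/C)/k = ln(0.195/0.035)/0.19 = 1.718/0.19 = 9.04 d.
Distance = v·t = 0.13 m/s × 7.811e+05 s = 1.015e+05 m = 101.5 km.

102 km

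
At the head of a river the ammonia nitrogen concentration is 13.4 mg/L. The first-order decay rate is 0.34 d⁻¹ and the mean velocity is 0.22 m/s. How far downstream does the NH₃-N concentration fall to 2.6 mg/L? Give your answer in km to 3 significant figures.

91.7 km

From C = C₀·e^(−kt), t = ln(C₀/C)/k = ln(13.4/2.6)/0.34 = 1.64/0.34 = 4.823 d.
Distance = v·t = 0.22 m/s × 4.167e+05 s = 9.167e+04 m = 91.67 km.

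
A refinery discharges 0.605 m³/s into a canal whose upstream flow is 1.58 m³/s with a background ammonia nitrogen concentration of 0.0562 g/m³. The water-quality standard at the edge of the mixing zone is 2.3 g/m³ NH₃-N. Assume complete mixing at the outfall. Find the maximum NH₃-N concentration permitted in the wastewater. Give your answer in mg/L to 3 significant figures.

8.16 mg/L

Mass balance: 2.3·2.185 = 0.605·Cₑ + 1.58·0.0562.
Cₑ = (5.026 − 0.0888) / 0.605 = 8.16 mg/L.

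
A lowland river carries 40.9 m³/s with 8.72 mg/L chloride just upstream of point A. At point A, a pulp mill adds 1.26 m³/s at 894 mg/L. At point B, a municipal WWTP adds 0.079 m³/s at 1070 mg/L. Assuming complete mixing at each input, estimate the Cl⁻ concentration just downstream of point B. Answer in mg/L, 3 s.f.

37.1 mg/L

After input A: C = (40.9·8.72 + 1.26·894) / 42.16 = 35.18 mg/L.
After input B: C = (42.16·35.18 + 0.079·1070) / 42.24 = 37.11 mg/L.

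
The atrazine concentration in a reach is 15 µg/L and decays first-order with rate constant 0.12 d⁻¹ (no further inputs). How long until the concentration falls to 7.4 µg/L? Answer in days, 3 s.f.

t = ln(C₀/C)/k = ln(15/7.4)/0.12 = 0.7066/0.12 = 5.888 d.

5.89 d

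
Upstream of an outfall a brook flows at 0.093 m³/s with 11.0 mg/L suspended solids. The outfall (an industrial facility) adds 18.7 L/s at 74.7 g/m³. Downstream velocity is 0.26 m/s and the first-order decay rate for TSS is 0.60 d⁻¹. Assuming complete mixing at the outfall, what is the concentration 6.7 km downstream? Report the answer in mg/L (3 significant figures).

18.7 L/s = 0.0187 m³/s.
After complete mixing, C₀ = (0.0187·74.7 + 0.093·11) / 0.1117 = 21.66 mg/L.
Travel time t = 6700 m / 0.26 m/s = 2.577e+04 s = 0.2983 d.
C = 21.66·exp(−0.60·0.2983) = 21.66·0.8361 = 18.11 mg/L.

18.1 mg/L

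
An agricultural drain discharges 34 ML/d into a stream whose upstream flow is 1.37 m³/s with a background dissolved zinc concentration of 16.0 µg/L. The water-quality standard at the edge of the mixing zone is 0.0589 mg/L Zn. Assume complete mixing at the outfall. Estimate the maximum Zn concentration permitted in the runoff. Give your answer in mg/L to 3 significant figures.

0.208 mg/L

34 ML/d = 0.3935 m³/s.
16.0 µg/L = 0.016 mg/L.
Mass balance: 0.0589·1.764 = 0.3935·Cₑ + 1.37·0.016.
Cₑ = (0.1039 − 0.02192) / 0.3935 = 0.2083 mg/L.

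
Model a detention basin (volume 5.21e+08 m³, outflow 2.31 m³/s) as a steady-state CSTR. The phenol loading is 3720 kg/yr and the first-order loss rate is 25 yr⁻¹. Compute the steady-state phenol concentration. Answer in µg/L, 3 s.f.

0.284 µg/L

Outflow Q = 2.31 m³/s × 3.156e+07 s/yr = 7.29e+07 m³/yr.
Steady-state CSTR mass balance: W = Q·C + k·V·C, so C = W/(Q + kV).
Q + kV = 7.29e+07 + 25·5.21e+08 = 1.31e+10 m³/yr.
C = 3720/1.31e+10 = 2.84e-07 kg/m³ = 0.000284 mg/L = 0.284 µg/L.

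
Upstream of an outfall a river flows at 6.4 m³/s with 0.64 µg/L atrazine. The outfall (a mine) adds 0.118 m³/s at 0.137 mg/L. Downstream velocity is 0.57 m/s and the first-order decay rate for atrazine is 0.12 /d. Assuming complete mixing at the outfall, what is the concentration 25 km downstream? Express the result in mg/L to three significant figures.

0.00292 mg/L

0.64 µg/L = 0.00064 mg/L.
After complete mixing, C₀ = (0.118·0.137 + 6.4·0.00064) / 6.518 = 0.003109 mg/L.
Travel time t = 2.5e+04 m / 0.57 m/s = 4.386e+04 s = 0.5076 d.
C = 0.003109·exp(−0.12·0.5076) = 0.003109·0.9409 = 0.002925 mg/L.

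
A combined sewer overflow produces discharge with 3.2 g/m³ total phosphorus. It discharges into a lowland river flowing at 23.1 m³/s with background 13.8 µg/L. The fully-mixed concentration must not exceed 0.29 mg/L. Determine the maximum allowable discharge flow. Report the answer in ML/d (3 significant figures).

13.8 µg/L = 0.0138 mg/L.
Mass balance at complete mixing: C_std·(Q_w + Q_r) = Q_w·C_e + Q_r·C_b.
Rearranging, Q_w = Q_r·(C_std − C_b)/(C_e − C_std) = 23.1·(0.29 − 0.0138) / (3.2 − 0.29) = 2.193 m³/s.
= 189.4 ML/d.

189 ML/d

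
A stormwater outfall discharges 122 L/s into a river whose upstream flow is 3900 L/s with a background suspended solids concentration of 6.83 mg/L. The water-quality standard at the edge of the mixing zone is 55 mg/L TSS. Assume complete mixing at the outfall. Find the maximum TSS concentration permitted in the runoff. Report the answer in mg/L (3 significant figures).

1590 mg/L

122 L/s = 0.122 m³/s.
3900 L/s = 3.9 m³/s.
Mass balance: 55·4.022 = 0.122·Cₑ + 3.9·6.83.
Cₑ = (221.2 − 26.64) / 0.122 = 1595 mg/L.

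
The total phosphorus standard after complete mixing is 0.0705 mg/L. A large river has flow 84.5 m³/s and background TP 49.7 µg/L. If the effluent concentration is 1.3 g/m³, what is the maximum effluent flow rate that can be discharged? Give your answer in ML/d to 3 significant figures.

124 ML/d

49.7 µg/L = 0.0497 mg/L.
Mass balance at complete mixing: C_std·(Q_w + Q_r) = Q_w·C_e + Q_r·C_b.
Rearranging, Q_w = Q_r·(C_std − C_b)/(C_e − C_std) = 84.5·(0.0705 − 0.0497) / (1.3 − 0.0705) = 1.43 m³/s.
= 123.5 ML/d.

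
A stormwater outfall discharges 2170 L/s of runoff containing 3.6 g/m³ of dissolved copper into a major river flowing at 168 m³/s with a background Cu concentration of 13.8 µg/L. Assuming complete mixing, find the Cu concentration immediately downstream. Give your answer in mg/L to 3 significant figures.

2170 L/s = 2.17 m³/s.
13.8 µg/L = 0.0138 mg/L.
Conservation of mass across the mixing zone: C = (2.17·3.6 + 168·0.0138) / (2.17 + 168) = 10.13/170.2 = 0.05953 mg/L.

0.0595 mg/L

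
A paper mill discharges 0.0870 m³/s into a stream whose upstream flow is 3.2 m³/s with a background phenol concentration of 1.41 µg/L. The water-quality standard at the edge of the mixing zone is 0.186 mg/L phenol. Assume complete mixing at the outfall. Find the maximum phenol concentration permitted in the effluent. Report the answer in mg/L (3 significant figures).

1.41 µg/L = 0.00141 mg/L.
Mass balance: 0.186·3.287 = 0.087·Cₑ + 3.2·0.00141.
Cₑ = (0.6114 − 0.004512) / 0.087 = 6.976 mg/L.

6.98 mg/L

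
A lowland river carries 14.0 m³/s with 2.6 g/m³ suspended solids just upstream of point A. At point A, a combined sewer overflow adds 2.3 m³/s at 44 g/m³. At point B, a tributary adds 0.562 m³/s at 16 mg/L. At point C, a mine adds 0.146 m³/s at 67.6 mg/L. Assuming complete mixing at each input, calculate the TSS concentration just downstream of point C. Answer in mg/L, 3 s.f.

After input A: C = (14·2.6 + 2.3·44) / 16.3 = 8.442 mg/L.
After input B: C = (16.3·8.442 + 0.562·16) / 16.86 = 8.694 mg/L.
After input C: C = (16.86·8.694 + 0.146·67.6) / 17.01 = 9.199 mg/L.

9.20 mg/L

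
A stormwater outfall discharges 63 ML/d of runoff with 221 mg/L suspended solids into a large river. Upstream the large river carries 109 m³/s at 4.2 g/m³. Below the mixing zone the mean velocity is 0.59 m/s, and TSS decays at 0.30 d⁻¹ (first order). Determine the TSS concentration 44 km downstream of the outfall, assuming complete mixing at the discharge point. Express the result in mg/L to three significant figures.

63 ML/d = 0.7292 m³/s.
After complete mixing, C₀ = (0.7292·221 + 109·4.2) / 109.7 = 5.641 mg/L.
Travel time t = 4.4e+04 m / 0.59 m/s = 7.458e+04 s = 0.8632 d.
C = 5.641·exp(−0.30·0.8632) = 5.641·0.7719 = 4.354 mg/L.

4.35 mg/L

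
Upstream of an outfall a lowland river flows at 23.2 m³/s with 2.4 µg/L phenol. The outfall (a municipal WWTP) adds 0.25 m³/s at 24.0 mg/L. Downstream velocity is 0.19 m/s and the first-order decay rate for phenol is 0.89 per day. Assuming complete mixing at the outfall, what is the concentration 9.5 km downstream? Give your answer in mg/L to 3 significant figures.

0.154 mg/L

2.4 µg/L = 0.0024 mg/L.
After complete mixing, C₀ = (0.25·24 + 23.2·0.0024) / 23.45 = 0.2582 mg/L.
Travel time t = 9500 m / 0.19 m/s = 5e+04 s = 0.5787 d.
C = 0.2582·exp(−0.89·0.5787) = 0.2582·0.5975 = 0.1543 mg/L.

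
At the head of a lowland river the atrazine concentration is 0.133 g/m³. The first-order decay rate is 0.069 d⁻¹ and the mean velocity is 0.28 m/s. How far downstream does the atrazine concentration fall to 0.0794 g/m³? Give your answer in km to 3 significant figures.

181 km

From C = C₀·e^(−kt), t = ln(C₀/C)/k = ln(0.133/0.0794)/0.069 = 0.5159/0.069 = 7.476 d.
Distance = v·t = 0.28 m/s × 6.459e+05 s = 1.809e+05 m = 180.9 km.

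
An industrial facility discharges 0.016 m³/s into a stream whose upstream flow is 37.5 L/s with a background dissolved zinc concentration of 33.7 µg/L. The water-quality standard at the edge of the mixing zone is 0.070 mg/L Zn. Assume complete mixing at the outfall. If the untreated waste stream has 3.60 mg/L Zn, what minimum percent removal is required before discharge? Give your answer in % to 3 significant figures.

37.5 L/s = 0.0375 m³/s.
33.7 µg/L = 0.0337 mg/L.
Mass balance: 0.07·0.0535 = 0.016·Cₑ + 0.0375·0.0337.
Cₑ = (0.003745 − 0.001264) / 0.016 = 0.1551 mg/L.
Required removal = 1 − 0.1551/3.60 = 95.69 %.

95.7 %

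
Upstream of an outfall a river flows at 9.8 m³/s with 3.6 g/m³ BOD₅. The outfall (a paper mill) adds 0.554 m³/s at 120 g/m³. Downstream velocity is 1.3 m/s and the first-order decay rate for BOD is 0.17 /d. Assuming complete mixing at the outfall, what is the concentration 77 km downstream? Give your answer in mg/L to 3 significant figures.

After complete mixing, C₀ = (0.554·120 + 9.8·3.6) / 10.35 = 9.828 mg/L.
Travel time t = 7.7e+04 m / 1.3 m/s = 5.923e+04 s = 0.6855 d.
C = 9.828·exp(−0.17·0.6855) = 9.828·0.89 = 8.747 mg/L.

8.75 mg/L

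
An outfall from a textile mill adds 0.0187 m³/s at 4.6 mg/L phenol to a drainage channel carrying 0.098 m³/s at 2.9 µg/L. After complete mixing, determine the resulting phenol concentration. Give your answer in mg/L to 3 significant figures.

2.9 µg/L = 0.0029 mg/L.
Conservation of mass across the mixing zone: C = (0.0187·4.6 + 0.098·0.0029) / (0.0187 + 0.098) = 0.0863/0.1167 = 0.7395 mg/L.

0.740 mg/L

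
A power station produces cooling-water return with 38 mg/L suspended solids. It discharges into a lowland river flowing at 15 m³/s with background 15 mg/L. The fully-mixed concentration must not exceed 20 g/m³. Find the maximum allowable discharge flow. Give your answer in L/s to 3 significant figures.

4170 L/s

Mass balance at complete mixing: C_std·(Q_w + Q_r) = Q_w·C_e + Q_r·C_b.
Rearranging, Q_w = Q_r·(C_std − C_b)/(C_e − C_std) = 15·(20 − 15) / (38 − 20) = 4.167 m³/s.
= 4167 L/s.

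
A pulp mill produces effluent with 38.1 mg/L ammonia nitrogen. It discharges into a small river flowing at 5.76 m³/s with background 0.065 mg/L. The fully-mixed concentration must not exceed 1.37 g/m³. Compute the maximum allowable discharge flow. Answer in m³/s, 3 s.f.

Mass balance at complete mixing: C_std·(Q_w + Q_r) = Q_w·C_e + Q_r·C_b.
Rearranging, Q_w = Q_r·(C_std − C_b)/(C_e − C_std) = 5.76·(1.37 − 0.065) / (38.1 − 1.37) = 0.2047 m³/s.

0.205 m³/s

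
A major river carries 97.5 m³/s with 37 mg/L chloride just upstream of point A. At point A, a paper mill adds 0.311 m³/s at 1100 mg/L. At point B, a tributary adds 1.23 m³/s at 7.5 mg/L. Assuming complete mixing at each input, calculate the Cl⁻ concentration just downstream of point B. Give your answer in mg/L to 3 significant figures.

After input A: C = (97.5·37 + 0.311·1100) / 97.81 = 40.38 mg/L.
After input B: C = (97.81·40.38 + 1.23·7.5) / 99.04 = 39.97 mg/L.

40.0 mg/L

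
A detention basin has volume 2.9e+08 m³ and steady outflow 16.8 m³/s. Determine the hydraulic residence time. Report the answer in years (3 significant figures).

Q = 16.8 m³/s × 3.156e+07 s/yr = 5.302e+08 m³/yr.
Hydraulic residence time τ = V/Q = 2.9e+08/5.302e+08 = 0.547 yr.

0.547 yr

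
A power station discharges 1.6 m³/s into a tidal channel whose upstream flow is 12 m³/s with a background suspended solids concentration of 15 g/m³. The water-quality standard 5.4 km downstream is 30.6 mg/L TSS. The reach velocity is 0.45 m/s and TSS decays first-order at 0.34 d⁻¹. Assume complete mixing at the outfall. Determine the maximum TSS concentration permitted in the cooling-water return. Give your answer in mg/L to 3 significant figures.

160 mg/L

Travel time to the compliance point: t = 5400/0.45 = 1.2e+04 s = 0.1389 d; decay factor exp(−0.34·0.1389) = 0.9539.
So the concentration just after mixing may be at most 30.6/0.9539 = 32.08 mg/L.
Mass balance: 32.08·13.6 = 1.6·Cₑ + 12·15.
Cₑ = (436.3 − 180) / 1.6 = 160.2 mg/L.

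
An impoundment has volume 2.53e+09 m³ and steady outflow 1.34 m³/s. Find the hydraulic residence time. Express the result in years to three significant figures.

59.8 yr

Q = 1.34 m³/s × 3.156e+07 s/yr = 4.229e+07 m³/yr.
Hydraulic residence time τ = V/Q = 2.53e+09/4.229e+07 = 59.83 yr.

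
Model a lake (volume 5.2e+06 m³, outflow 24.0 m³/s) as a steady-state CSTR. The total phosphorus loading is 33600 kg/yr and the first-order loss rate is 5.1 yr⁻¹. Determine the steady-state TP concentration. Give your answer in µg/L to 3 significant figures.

Outflow Q = 24.0 m³/s × 3.156e+07 s/yr = 7.574e+08 m³/yr.
Steady-state CSTR mass balance: W = Q·C + k·V·C, so C = W/(Q + kV).
Q + kV = 7.574e+08 + 5.1·5.2e+06 = 7.839e+08 m³/yr.
C = 33600/7.839e+08 = 4.286e-05 kg/m³ = 0.04286 mg/L = 42.86 µg/L.

42.9 µg/L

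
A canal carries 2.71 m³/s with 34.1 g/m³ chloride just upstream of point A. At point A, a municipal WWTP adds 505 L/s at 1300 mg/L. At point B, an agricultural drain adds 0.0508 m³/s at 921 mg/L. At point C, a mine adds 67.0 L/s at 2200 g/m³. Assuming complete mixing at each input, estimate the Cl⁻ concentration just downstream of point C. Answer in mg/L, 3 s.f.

283 mg/L

505 L/s = 0.505 m³/s.
After input A: C = (2.71·34.1 + 0.505·1300) / 3.215 = 232.9 mg/L.
After input B: C = (3.215·232.9 + 0.0508·921) / 3.266 = 243.6 mg/L.
67.0 L/s = 0.067 m³/s.
After input C: C = (3.266·243.6 + 0.067·2200) / 3.333 = 283 mg/L.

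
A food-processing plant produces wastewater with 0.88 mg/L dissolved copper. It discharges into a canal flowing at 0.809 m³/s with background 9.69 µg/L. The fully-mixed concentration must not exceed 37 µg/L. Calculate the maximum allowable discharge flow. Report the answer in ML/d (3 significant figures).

9.69 µg/L = 0.00969 mg/L.
37 µg/L = 0.037 mg/L.
Mass balance at complete mixing: C_std·(Q_w + Q_r) = Q_w·C_e + Q_r·C_b.
Rearranging, Q_w = Q_r·(C_std − C_b)/(C_e − C_std) = 0.809·(0.037 − 0.00969) / (0.88 − 0.037) = 0.02621 m³/s.
= 2.264 ML/d.

2.26 ML/d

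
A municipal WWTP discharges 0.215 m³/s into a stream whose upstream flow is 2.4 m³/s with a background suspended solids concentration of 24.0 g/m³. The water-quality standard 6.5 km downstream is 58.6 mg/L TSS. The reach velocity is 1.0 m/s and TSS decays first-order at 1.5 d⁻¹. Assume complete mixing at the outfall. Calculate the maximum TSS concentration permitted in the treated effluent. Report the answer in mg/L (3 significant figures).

Travel time to the compliance point: t = 6500/1.0 = 6500 s = 0.07523 d; decay factor exp(−1.5·0.07523) = 0.8933.
So the concentration just after mixing may be at most 58.6/0.8933 = 65.6 mg/L.
Mass balance: 65.6·2.615 = 0.215·Cₑ + 2.4·24.
Cₑ = (171.5 − 57.6) / 0.215 = 530 mg/L.

530 mg/L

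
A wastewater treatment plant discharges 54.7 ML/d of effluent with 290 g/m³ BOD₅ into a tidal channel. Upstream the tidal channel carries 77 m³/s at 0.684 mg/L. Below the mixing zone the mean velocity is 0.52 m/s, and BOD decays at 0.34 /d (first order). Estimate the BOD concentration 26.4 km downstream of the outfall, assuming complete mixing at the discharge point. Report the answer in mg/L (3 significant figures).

2.49 mg/L

54.7 ML/d = 0.6331 m³/s.
After complete mixing, C₀ = (0.6331·290 + 77·0.684) / 77.63 = 3.043 mg/L.
Travel time t = 2.64e+04 m / 0.52 m/s = 5.077e+04 s = 0.5876 d.
C = 3.043·exp(−0.34·0.5876) = 3.043·0.8189 = 2.492 mg/L.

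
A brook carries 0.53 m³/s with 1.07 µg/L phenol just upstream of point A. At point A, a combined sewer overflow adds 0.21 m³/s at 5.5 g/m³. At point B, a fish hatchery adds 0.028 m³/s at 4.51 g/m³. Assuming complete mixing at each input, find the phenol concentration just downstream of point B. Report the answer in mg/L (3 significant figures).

1.07 µg/L = 0.00107 mg/L.
After input A: C = (0.53·0.00107 + 0.21·5.5) / 0.74 = 1.562 mg/L.
After input B: C = (0.74·1.562 + 0.028·4.51) / 0.768 = 1.669 mg/L.

1.67 mg/L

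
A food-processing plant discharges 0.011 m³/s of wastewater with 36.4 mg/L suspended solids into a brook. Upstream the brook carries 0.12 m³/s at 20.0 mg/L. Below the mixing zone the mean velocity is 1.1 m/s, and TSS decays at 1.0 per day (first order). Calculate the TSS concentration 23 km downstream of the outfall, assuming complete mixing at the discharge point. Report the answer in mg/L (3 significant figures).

16.8 mg/L

After complete mixing, C₀ = (0.011·36.4 + 0.12·20) / 0.131 = 21.38 mg/L.
Travel time t = 2.3e+04 m / 1.1 m/s = 2.091e+04 s = 0.242 d.
C = 21.38·exp(−1.0·0.242) = 21.38·0.7851 = 16.78 mg/L.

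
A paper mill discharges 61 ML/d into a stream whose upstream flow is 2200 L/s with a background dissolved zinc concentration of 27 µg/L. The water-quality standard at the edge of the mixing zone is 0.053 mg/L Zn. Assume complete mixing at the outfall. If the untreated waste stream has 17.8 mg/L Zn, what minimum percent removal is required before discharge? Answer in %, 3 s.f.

99.2 %

61 ML/d = 0.706 m³/s.
2200 L/s = 2.2 m³/s.
27 µg/L = 0.027 mg/L.
Mass balance: 0.053·2.906 = 0.706·Cₑ + 2.2·0.027.
Cₑ = (0.154 − 0.0594) / 0.706 = 0.134 mg/L.
Required removal = 1 − 0.134/17.8 = 99.25 %.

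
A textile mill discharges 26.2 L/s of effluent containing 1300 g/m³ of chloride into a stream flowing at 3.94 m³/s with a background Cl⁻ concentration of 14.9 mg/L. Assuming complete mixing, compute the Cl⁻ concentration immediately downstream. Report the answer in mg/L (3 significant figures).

26.2 L/s = 0.0262 m³/s.
Conservation of mass across the mixing zone: C = (0.0262·1300 + 3.94·14.9) / (0.0262 + 3.94) = 92.77/3.966 = 23.39 mg/L.

23.4 mg/L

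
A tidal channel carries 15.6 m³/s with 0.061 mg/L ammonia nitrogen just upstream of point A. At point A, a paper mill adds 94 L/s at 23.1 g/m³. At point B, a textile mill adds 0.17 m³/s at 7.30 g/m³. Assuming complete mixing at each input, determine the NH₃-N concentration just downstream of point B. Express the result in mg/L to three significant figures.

94 L/s = 0.094 m³/s.
After input A: C = (15.6·0.061 + 0.094·23.1) / 15.69 = 0.199 mg/L.
After input B: C = (15.69·0.199 + 0.17·7.3) / 15.86 = 0.2751 mg/L.

0.275 mg/L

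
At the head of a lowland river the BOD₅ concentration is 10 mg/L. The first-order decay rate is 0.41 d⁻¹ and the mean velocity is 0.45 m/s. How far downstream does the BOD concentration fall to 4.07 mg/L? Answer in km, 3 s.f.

From C = C₀·e^(−kt), t = ln(C₀/C)/k = ln(10/4.07)/0.41 = 0.8989/0.41 = 2.193 d.
Distance = v·t = 0.45 m/s × 1.894e+05 s = 8.525e+04 m = 85.25 km.

85.2 km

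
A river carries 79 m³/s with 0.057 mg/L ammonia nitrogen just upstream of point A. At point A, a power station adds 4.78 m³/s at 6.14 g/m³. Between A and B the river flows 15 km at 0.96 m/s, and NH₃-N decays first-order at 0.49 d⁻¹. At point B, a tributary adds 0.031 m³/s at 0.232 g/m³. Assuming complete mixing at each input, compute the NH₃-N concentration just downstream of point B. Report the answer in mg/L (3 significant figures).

After input A: C = (79·0.057 + 4.78·6.14) / 83.78 = 0.4041 mg/L.
Over the 15 km reach to input B (t = 1.562e+04 s = 0.1808 d), decay gives C = 0.4041·exp(−0.49·0.1808) = 0.3698 mg/L.
After input B: C = (83.78·0.3698 + 0.031·0.232) / 83.81 = 0.3697 mg/L.

0.370 mg/L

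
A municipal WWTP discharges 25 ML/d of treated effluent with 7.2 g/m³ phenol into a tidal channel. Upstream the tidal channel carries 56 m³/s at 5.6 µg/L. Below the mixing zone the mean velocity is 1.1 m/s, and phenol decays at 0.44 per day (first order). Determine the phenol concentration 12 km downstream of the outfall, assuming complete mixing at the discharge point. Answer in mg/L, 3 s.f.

25 ML/d = 0.2894 m³/s.
5.6 µg/L = 0.0056 mg/L.
After complete mixing, C₀ = (0.2894·7.2 + 56·0.0056) / 56.29 = 0.04258 mg/L.
Travel time t = 1.2e+04 m / 1.1 m/s = 1.091e+04 s = 0.1263 d.
C = 0.04258·exp(−0.44·0.1263) = 0.04258·0.946 = 0.04028 mg/L.

0.0403 mg/L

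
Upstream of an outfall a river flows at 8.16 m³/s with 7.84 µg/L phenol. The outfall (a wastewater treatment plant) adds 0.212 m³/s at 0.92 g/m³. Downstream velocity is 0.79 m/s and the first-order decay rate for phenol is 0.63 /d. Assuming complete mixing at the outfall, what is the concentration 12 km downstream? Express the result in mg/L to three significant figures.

0.0277 mg/L

7.84 µg/L = 0.00784 mg/L.
After complete mixing, C₀ = (0.212·0.92 + 8.16·0.00784) / 8.372 = 0.03094 mg/L.
Travel time t = 1.2e+04 m / 0.79 m/s = 1.519e+04 s = 0.1758 d.
C = 0.03094·exp(−0.63·0.1758) = 0.03094·0.8952 = 0.02769 mg/L.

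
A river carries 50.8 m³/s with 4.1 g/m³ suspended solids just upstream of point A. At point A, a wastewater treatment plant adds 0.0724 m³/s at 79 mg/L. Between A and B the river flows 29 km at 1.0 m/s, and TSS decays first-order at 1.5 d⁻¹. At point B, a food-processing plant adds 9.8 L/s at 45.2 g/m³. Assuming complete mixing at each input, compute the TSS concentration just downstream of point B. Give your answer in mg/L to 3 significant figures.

After input A: C = (50.8·4.1 + 0.0724·79) / 50.87 = 4.207 mg/L.
Over the 29 km reach to input B (t = 2.9e+04 s = 0.3356 d), decay gives C = 4.207·exp(−1.5·0.3356) = 2.543 mg/L.
9.8 L/s = 0.0098 m³/s.
After input B: C = (50.87·2.543 + 0.0098·45.2) / 50.88 = 2.551 mg/L.

2.55 mg/L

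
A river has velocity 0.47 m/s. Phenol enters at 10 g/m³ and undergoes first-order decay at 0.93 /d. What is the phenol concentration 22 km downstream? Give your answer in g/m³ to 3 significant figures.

6.04 g/m³

Travel time t = 22 km / 0.47 m/s = 2.2e+04/0.47 = 4.681e+04 s = 0.5418 d.
First-order decay: C = 10·exp(−0.93·0.5418) = 10·0.6042 = 6.042 g/m³.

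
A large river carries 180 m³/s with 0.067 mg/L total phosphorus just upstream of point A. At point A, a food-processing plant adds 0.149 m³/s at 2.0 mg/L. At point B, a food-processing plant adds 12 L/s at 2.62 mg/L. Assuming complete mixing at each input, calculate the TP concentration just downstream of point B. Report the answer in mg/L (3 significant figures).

0.0688 mg/L

After input A: C = (180·0.067 + 0.149·2) / 180.1 = 0.0686 mg/L.
12 L/s = 0.012 m³/s.
After input B: C = (180.1·0.0686 + 0.012·2.62) / 180.2 = 0.06877 mg/L.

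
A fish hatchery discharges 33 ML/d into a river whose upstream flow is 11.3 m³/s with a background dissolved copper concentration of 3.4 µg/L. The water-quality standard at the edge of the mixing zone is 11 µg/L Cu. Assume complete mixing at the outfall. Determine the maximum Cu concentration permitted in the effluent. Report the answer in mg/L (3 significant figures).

33 ML/d = 0.3819 m³/s.
3.4 µg/L = 0.0034 mg/L.
11 µg/L = 0.011 mg/L.
Mass balance: 0.011·11.68 = 0.3819·Cₑ + 11.3·0.0034.
Cₑ = (0.1285 − 0.03842) / 0.3819 = 0.2358 mg/L.

0.236 mg/L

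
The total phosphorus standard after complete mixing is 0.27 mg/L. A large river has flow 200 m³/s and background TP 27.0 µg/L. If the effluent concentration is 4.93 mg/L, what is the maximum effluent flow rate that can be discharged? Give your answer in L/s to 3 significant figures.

27.0 µg/L = 0.027 mg/L.
Mass balance at complete mixing: C_std·(Q_w + Q_r) = Q_w·C_e + Q_r·C_b.
Rearranging, Q_w = Q_r·(C_std − C_b)/(C_e − C_std) = 200·(0.27 − 0.027) / (4.93 − 0.27) = 10.43 m³/s.
= 1.043e+04 L/s.

10400 L/s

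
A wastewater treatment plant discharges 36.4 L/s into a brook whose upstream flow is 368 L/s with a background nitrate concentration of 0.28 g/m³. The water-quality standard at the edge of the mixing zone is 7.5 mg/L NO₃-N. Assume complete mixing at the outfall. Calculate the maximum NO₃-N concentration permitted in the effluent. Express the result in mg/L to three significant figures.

80.5 mg/L

36.4 L/s = 0.0364 m³/s.
368 L/s = 0.368 m³/s.
Mass balance: 7.5·0.4044 = 0.0364·Cₑ + 0.368·0.28.
Cₑ = (3.033 − 0.103) / 0.0364 = 80.49 mg/L.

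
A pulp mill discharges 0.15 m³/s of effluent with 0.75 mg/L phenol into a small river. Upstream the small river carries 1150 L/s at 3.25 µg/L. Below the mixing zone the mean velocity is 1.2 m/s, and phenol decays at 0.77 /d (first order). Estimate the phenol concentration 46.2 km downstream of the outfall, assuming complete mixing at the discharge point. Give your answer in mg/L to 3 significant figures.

1150 L/s = 1.15 m³/s.
3.25 µg/L = 0.00325 mg/L.
After complete mixing, C₀ = (0.15·0.75 + 1.15·0.00325) / 1.3 = 0.08941 mg/L.
Travel time t = 4.62e+04 m / 1.2 m/s = 3.85e+04 s = 0.4456 d.
C = 0.08941·exp(−0.77·0.4456) = 0.08941·0.7096 = 0.06344 mg/L.

0.0634 mg/L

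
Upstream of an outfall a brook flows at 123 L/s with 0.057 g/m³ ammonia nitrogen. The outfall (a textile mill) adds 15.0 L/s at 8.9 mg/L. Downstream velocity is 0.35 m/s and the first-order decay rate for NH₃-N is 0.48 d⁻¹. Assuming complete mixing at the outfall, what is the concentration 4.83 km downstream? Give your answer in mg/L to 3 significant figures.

15.0 L/s = 0.015 m³/s.
123 L/s = 0.123 m³/s.
After complete mixing, C₀ = (0.015·8.9 + 0.123·0.057) / 0.138 = 1.018 mg/L.
Travel time t = 4830 m / 0.35 m/s = 1.38e+04 s = 0.1597 d.
C = 1.018·exp(−0.48·0.1597) = 1.018·0.9262 = 0.9431 mg/L.

0.943 mg/L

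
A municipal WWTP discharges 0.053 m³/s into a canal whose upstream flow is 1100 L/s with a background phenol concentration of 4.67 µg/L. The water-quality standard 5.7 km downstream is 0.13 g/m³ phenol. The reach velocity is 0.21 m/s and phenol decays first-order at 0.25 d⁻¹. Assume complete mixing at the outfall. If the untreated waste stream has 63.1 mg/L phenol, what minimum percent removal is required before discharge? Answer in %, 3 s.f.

95.3 %

1100 L/s = 1.1 m³/s.
4.67 µg/L = 0.00467 mg/L.
Travel time to the compliance point: t = 5700/0.21 = 2.714e+04 s = 0.3142 d; decay factor exp(−0.25·0.3142) = 0.9245.
So the concentration just after mixing may be at most 0.13/0.9245 = 0.1406 mg/L.
Mass balance: 0.1406·1.153 = 0.053·Cₑ + 1.1·0.00467.
Cₑ = (0.1621 − 0.005137) / 0.053 = 2.962 mg/L.
Required removal = 1 − 2.962/63.1 = 95.31 %.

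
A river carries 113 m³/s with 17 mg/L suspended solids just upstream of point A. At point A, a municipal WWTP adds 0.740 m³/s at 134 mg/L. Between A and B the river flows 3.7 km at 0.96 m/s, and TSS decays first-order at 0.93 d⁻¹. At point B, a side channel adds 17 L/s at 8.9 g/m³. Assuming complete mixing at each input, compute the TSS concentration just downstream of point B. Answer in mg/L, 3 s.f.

17.0 mg/L

After input A: C = (113·17 + 0.74·134) / 113.7 = 17.76 mg/L.
Over the 3.7 km reach to input B (t = 3854 s = 0.04461 d), decay gives C = 17.76·exp(−0.93·0.04461) = 17.04 mg/L.
17 L/s = 0.017 m³/s.
After input B: C = (113.7·17.04 + 0.017·8.9) / 113.8 = 17.04 mg/L.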